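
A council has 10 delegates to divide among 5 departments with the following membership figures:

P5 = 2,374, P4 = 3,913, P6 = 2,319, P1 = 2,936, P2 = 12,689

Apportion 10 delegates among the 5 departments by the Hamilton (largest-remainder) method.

Standard divisor: 24231 ÷ 10 ≈ 2423.1.
Standard quotas: P5 0.9797, P4 1.6149, P6 0.9570, P1 1.2117, P2 5.2367.
Lower quotas: P5 0, P4 1, P6 0, P1 1, P2 5 (sum 7, leaving 3 seats).
Remainders in descending order: P5 0.9797, P6 0.9570, P4 0.6149, P2 0.2367, P1 0.2117.
Largest remainders: P5, P6, P4 receive the extra seats.

P5=1, P4=2, P6=1, P1=1, P2=5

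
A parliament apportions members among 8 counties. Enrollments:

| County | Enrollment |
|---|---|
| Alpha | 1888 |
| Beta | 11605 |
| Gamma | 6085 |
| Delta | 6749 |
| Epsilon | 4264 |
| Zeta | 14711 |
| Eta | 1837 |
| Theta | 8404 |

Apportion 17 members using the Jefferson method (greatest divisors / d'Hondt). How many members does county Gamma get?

Standard divisor 55543/17 ≈ 3267.235; standard quotas: Alpha 0.578, Beta 3.552, Gamma 1.862, Delta 2.066, Epsilon 1.305, Zeta 4.503, Eta 0.562, Theta 2.572.
Rounding down gives 0, 3, 1, 2, 1, 4, 0, 2 = 13 seats, so the divisor must be adjusted.
With modified divisor 2600: modified quotas Alpha 0.726, Beta 4.463, Gamma 2.340, Delta 2.596, Epsilon 1.640, Zeta 5.658, Eta 0.707, Theta 3.232.
Rounding down: Alpha 0, Beta 4, Gamma 2, Delta 2, Epsilon 1, Zeta 5, Eta 0, Theta 3 (total 17).
Gamma receives 2.

2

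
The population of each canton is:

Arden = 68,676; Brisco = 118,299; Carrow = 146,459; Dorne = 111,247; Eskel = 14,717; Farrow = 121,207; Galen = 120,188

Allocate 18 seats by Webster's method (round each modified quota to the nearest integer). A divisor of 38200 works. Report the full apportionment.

With modified divisor 38200: modified quotas Arden 1.798, Brisco 3.097, Carrow 3.834, Dorne 2.912, Eskel 0.385, Farrow 3.173, Galen 3.146.
Rounding to the nearest integer: Arden 2, Brisco 3, Carrow 4, Dorne 3, Eskel 0, Farrow 3, Galen 3 (total 18).

Arden: 2; Brisco: 3; Carrow: 4; Dorne: 3; Eskel: 0; Farrow: 3; Galen: 3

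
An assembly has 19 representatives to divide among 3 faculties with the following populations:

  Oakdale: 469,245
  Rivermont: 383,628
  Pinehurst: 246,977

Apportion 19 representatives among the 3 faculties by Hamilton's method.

Oakdale 8, Rivermont 7, Pinehurst 4

Standard divisor: 1099850 ÷ 19 ≈ 57886.842.
Standard quotas: Oakdale 8.1062, Rivermont 6.6272, Pinehurst 4.2665.
Lower quotas: Oakdale 8, Rivermont 6, Pinehurst 4 (sum 18, leaving 1 seat).
Remainders in descending order: Rivermont 0.6272, Pinehurst 0.2665, Oakdale 0.1062.
Largest remainder: Rivermont receives the extra seat.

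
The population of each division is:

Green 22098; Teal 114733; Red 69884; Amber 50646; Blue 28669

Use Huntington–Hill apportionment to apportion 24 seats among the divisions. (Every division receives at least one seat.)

Green 2, Teal 10, Red 6, Amber 4, Blue 2

With divisor 11899: modified quotas Green 1.857, Teal 9.642, Red 5.873, Amber 4.256, Blue 2.409.
Geometric-mean thresholds: Green √(1·2)=1.414, Teal √(9·10)=9.487, Red √(5·6)=5.477, Amber √(4·5)=4.472, Blue √(2·3)=2.449.
Each quota rounded against its threshold gives Green 2, Teal 10, Red 6, Amber 4, Blue 2 (total 24).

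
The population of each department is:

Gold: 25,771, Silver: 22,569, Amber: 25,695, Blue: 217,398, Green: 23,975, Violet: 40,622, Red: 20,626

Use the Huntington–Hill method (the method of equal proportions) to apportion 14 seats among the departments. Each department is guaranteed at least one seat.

Gold 1; Silver 1; Amber 1; Blue 8; Green 1; Violet 1; Red 1

With divisor 28888: modified quotas Gold 0.892, Silver 0.781, Amber 0.889, Blue 7.526, Green 0.830, Violet 1.406, Red 0.714.
Geometric-mean thresholds: Gold (min 1), Silver (min 1), Amber (min 1), Blue √(7·8)=7.483, Green (min 1), Violet √(1·2)=1.414, Red (min 1).
Each quota rounded against its threshold gives Gold 1, Silver 1, Amber 1, Blue 8, Green 1, Violet 1, Red 1 (total 14).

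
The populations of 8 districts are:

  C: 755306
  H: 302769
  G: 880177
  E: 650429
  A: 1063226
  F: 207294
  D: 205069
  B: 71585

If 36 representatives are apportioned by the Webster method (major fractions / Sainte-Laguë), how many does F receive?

2

Standard divisor 4135855/36 ≈ 114884.861; standard quotas: C 6.574, H 2.635, G 7.661, E 5.662, A 9.255, F 1.804, D 1.785, B 0.623.
Rounding to the nearest integer gives 7, 3, 8, 6, 9, 2, 2, 1 = 38 seats, so the divisor must be adjusted.
With modified divisor 117800: modified quotas C 6.412, H 2.570, G 7.472, E 5.521, A 9.026, F 1.760, D 1.741, B 0.608.
Rounding to the nearest integer: C 6, H 3, G 7, E 6, A 9, F 2, D 2, B 1 (total 36).
F receives 2.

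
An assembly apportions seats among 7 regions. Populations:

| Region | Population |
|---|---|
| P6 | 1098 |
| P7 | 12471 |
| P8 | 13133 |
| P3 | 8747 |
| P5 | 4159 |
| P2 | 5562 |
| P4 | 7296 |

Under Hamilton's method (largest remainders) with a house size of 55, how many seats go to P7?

Standard divisor: 52466 ÷ 55 ≈ 953.927.
Standard quotas: P6 1.1510, P7 13.0733, P8 13.7673, P3 9.1695, P5 4.3599, P2 5.8306, P4 7.6484.
Lower quotas: P6 1, P7 13, P8 13, P3 9, P5 4, P2 5, P4 7 (sum 52, leaving 3 seats).
Remainders in descending order: P2 0.8306, P8 0.7673, P4 0.6484, P5 0.3599, P3 0.1695, P6 0.1510, P7 0.0733.
The surplus seats go to P2, P8, P4.
P7 receives 13.

13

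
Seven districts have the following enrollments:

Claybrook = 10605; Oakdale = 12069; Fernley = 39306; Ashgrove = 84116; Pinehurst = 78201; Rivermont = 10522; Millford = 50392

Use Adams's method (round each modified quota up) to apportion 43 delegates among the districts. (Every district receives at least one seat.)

Claybrook 2, Oakdale 2, Fernley 6, Ashgrove 12, Pinehurst 11, Rivermont 2, Millford 8

Standard divisor 285211/43 ≈ 6632.814; standard quotas: Claybrook 1.599, Oakdale 1.820, Fernley 5.926, Ashgrove 12.682, Pinehurst 11.790, Rivermont 1.586, Millford 7.597.
Rounding up gives 2, 2, 6, 13, 12, 2, 8 = 45 seats, so the divisor must be adjusted.
With modified divisor 7150: modified quotas Claybrook 1.483, Oakdale 1.688, Fernley 5.497, Ashgrove 11.764, Pinehurst 10.937, Rivermont 1.472, Millford 7.048.
Rounding up: Claybrook 2, Oakdale 2, Fernley 6, Ashgrove 12, Pinehurst 11, Rivermont 2, Millford 8 (total 43).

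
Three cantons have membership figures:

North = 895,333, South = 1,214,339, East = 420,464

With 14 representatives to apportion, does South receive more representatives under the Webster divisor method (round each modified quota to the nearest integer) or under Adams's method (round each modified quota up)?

Webster: North 5, South 7, East 2.
Adams: North 5, South 6, East 3.
South gets 7 under Webster and 6 under Adams.

Webster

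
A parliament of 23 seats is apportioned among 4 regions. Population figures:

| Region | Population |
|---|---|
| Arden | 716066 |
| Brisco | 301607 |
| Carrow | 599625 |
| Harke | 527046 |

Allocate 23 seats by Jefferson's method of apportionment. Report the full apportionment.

Standard divisor 2144344/23 ≈ 93232.348; standard quotas: Arden 7.680, Brisco 3.235, Carrow 6.432, Harke 5.653.
Rounding down gives 7, 3, 6, 5 = 21 seats, so the divisor must be adjusted.
With modified divisor 86800: modified quotas Arden 8.250, Brisco 3.475, Carrow 6.908, Harke 6.072.
Rounding down: Arden 8, Brisco 3, Carrow 6, Harke 6 (total 23).

Arden: 8, Brisco: 3, Carrow: 6, Harke: 6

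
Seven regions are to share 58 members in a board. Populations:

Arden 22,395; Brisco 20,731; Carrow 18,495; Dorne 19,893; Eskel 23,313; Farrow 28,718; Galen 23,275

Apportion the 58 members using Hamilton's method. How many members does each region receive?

Total 156820; standard divisor 156820/58 ≈ 2703.793.
Standard quotas: Arden 8.2828, Brisco 7.6674, Carrow 6.8404, Dorne 7.3574, Eskel 8.6223, Farrow 10.6214, Galen 8.6083.
Lower quotas: Arden 8, Brisco 7, Carrow 6, Dorne 7, Eskel 8, Farrow 10, Galen 8 (sum 54, leaving 4 seats).
Remainders in descending order: Carrow 0.8404, Brisco 0.6674, Eskel 0.6223, Farrow 0.6214, Galen 0.6083, Dorne 0.3574, Arden 0.2828.
Largest remainders: Carrow, Brisco, Eskel, Farrow receive the extra seats.

Arden: 8, Brisco: 8, Carrow: 7, Dorne: 7, Eskel: 9, Farrow: 11, Galen: 8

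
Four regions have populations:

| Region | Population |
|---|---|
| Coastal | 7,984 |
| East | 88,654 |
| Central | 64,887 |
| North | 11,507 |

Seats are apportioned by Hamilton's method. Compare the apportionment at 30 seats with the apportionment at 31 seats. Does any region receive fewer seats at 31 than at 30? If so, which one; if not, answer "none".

At 30 seats: Coastal 2, East 15, Central 11, North 2.
At 31 seats: Coastal 1, East 16, Central 12, North 2.
Coastal drops from 2 to 1.

Coastal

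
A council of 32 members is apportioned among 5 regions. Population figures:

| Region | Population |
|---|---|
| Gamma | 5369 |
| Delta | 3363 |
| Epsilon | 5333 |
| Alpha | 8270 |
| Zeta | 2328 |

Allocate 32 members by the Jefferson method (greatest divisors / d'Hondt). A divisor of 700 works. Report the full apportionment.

With modified divisor 700: modified quotas Gamma 7.670, Delta 4.804, Epsilon 7.619, Alpha 11.814, Zeta 3.326.
Rounding down: Gamma 7, Delta 4, Epsilon 7, Alpha 11, Zeta 3 (total 32).

Gamma: 7, Delta: 4, Epsilon: 7, Alpha: 11, Zeta: 3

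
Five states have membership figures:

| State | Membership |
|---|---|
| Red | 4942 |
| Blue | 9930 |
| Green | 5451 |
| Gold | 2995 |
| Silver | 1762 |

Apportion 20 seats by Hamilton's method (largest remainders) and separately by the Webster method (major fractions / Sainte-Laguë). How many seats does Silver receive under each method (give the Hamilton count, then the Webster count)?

2 and 1

Hamilton: Red 4, Blue 8, Green 4, Gold 2, Silver 2.
Webster: Red 4, Blue 8, Green 5, Gold 2, Silver 1.
Silver gets 2 under Hamilton and 1 under Webster.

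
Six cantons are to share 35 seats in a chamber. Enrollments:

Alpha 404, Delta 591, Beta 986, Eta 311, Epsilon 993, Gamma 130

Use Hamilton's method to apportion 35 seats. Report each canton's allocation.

Alpha: 4, Delta: 6, Beta: 10, Eta: 3, Epsilon: 10, Gamma: 2

Standard divisor: 3415 ÷ 35 ≈ 97.571.
Standard quotas: Alpha 4.141, Delta 6.057, Beta 10.105, Eta 3.187, Epsilon 10.177, Gamma 1.332.
Lower quotas: Alpha 4, Delta 6, Beta 10, Eta 3, Epsilon 10, Gamma 1 (sum 34, leaving 1 seat).
Remainders in descending order: Gamma 0.332, Eta 0.187, Epsilon 0.177, Alpha 0.141, Beta 0.105, Delta 0.057.
The surplus seat goes to Gamma.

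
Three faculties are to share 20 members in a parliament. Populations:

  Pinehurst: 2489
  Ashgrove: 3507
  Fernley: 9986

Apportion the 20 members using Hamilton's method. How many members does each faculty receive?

Total 15982; standard divisor 15982/20 ≈ 799.1.
Standard quotas: Pinehurst 3.1148, Ashgrove 4.3887, Fernley 12.4966.
Lower quotas: Pinehurst 3, Ashgrove 4, Fernley 12 (sum 19, leaving 1 seat).
Remainders in descending order: Fernley 0.4966, Ashgrove 0.3887, Pinehurst 0.1148.
The surplus seat goes to Fernley.

Pinehurst 3, Ashgrove 4, Fernley 13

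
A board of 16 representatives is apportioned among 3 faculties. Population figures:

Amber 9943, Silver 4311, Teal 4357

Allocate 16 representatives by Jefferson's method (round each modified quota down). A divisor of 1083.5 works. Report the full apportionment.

With modified divisor 1083.5: modified quotas Amber 9.177, Silver 3.979, Teal 4.021.
Rounding down: Amber 9, Silver 3, Teal 4 (total 16).

Amber 9, Silver 3, Teal 4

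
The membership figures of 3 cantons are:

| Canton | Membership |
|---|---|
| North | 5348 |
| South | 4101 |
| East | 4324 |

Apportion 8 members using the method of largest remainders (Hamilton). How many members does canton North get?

3

The standard divisor is 13773/8 ≈ 1721.625.
Standard quotas: North 3.1064, South 2.3821, East 2.5116.
Lower quotas: North 3, South 2, East 2 (sum 7, leaving 1 seat).
Remainders in descending order: East 0.5116, South 0.3821, North 0.1064.
Largest remainder: East receives the extra seat.
North receives 3.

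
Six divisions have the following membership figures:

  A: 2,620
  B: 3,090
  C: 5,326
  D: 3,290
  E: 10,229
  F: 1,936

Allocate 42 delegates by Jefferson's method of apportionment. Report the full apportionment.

A 4, B 5, C 8, D 5, E 17, F 3

Standard divisor 26491/42 ≈ 630.738; standard quotas: A 4.154, B 4.899, C 8.444, D 5.216, E 16.218, F 3.069.
Rounding down gives 4, 4, 8, 5, 16, 3 = 40 seats, so the divisor must be adjusted.
With modified divisor 600: modified quotas A 4.367, B 5.150, C 8.877, D 5.483, E 17.048, F 3.227.
Rounding down: A 4, B 5, C 8, D 5, E 17, F 3 (total 42).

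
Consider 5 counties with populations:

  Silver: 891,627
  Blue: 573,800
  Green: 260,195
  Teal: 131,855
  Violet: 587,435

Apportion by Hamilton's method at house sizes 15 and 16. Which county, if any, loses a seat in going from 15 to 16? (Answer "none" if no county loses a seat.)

At 15 seats: Silver 5, Blue 3, Green 2, Teal 1, Violet 4.
At 16 seats: Silver 6, Blue 4, Green 1, Teal 1, Violet 4.
Green drops from 2 to 1.

Green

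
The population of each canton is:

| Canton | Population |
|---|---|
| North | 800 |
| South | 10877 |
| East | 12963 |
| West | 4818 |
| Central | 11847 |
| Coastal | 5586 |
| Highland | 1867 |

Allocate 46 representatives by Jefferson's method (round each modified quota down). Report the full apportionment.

North 0; South 11; East 13; West 4; Central 12; Coastal 5; Highland 1

Standard divisor 48758/46 ≈ 1059.957; standard quotas: North 0.755, South 10.262, East 12.230, West 4.545, Central 11.177, Coastal 5.270, Highland 1.761.
Rounding down gives 0, 10, 12, 4, 11, 5, 1 = 43 seats, so the divisor must be adjusted.
With modified divisor 980: modified quotas North 0.816, South 11.099, East 13.228, West 4.916, Central 12.089, Coastal 5.700, Highland 1.905.
Rounding down: North 0, South 11, East 13, West 4, Central 12, Coastal 5, Highland 1 (total 46).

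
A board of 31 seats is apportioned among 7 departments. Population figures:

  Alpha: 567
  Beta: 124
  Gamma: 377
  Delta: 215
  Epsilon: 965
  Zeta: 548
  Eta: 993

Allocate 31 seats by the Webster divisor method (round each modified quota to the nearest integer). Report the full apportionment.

Alpha=5; Beta=1; Gamma=3; Delta=2; Epsilon=8; Zeta=4; Eta=8

Standard divisor 3789/31 ≈ 122.226; standard quotas: Alpha 4.639, Beta 1.015, Gamma 3.084, Delta 1.759, Epsilon 7.895, Zeta 4.484, Eta 8.124.
Rounding to the nearest integer gives Alpha 5, Beta 1, Gamma 3, Delta 2, Epsilon 8, Zeta 4, Eta 8 — total 31, matching the house size, so no adjustment is needed.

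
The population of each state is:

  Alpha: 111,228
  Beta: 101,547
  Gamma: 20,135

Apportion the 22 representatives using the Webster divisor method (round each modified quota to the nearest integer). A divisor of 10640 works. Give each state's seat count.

With modified divisor 10640: modified quotas Alpha 10.454, Beta 9.544, Gamma 1.892.
Rounding to the nearest integer: Alpha 10, Beta 10, Gamma 2 (total 22).

Alpha 10; Beta 10; Gamma 2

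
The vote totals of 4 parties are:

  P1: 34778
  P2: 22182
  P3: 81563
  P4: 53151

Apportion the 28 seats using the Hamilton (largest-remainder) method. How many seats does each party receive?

The standard divisor is 191674/28 ≈ 6845.5.
Standard quotas: P1 5.0804, P2 3.2404, P3 11.9148, P4 7.7644.
Lower quotas: P1 5, P2 3, P3 11, P4 7 (sum 26, leaving 2 seats).
Remainders in descending order: P3 0.9148, P4 0.7644, P2 0.2404, P1 0.0804.
The surplus seats go to P3, P4.

P1: 5, P2: 3, P3: 12, P4: 8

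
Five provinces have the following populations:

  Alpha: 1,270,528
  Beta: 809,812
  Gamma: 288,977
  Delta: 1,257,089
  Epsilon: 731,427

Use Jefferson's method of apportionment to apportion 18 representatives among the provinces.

Standard divisor 4357833/18 ≈ 242101.833; standard quotas: Alpha 5.248, Beta 3.345, Gamma 1.194, Delta 5.192, Epsilon 3.021.
Rounding down gives 5, 3, 1, 5, 3 = 17 seats, so the divisor must be adjusted.
With modified divisor 210600: modified quotas Alpha 6.033, Beta 3.845, Gamma 1.372, Delta 5.969, Epsilon 3.473.
Rounding down: Alpha 6, Beta 3, Gamma 1, Delta 5, Epsilon 3 (total 18).

Alpha=6, Beta=3, Gamma=1, Delta=5, Epsilon=3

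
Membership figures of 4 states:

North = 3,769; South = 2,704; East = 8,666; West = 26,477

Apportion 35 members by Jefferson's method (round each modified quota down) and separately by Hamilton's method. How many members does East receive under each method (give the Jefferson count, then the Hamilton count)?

7 and 8

Jefferson: North 3, South 2, East 7, West 23.
Hamilton: North 3, South 2, East 8, West 22.
East gets 7 under Jefferson and 8 under Hamilton.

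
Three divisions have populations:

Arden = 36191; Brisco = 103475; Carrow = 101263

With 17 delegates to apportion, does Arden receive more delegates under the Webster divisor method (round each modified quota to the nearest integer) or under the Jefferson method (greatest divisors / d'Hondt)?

Webster: Arden 3, Brisco 7, Carrow 7.
Jefferson: Arden 2, Brisco 8, Carrow 7.
Arden gets 3 under Webster and 2 under Jefferson.

Webster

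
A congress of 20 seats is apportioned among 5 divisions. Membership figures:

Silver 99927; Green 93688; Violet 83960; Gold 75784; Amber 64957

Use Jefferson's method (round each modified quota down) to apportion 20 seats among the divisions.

Silver 5, Green 4, Violet 4, Gold 4, Amber 3

Standard divisor 418316/20 ≈ 20915.8; standard quotas: Silver 4.778, Green 4.479, Violet 4.014, Gold 3.623, Amber 3.106.
Rounding down gives 4, 4, 4, 3, 3 = 18 seats, so the divisor must be adjusted.
With modified divisor 18840: modified quotas Silver 5.304, Green 4.973, Violet 4.456, Gold 4.023, Amber 3.448.
Rounding down: Silver 5, Green 4, Violet 4, Gold 4, Amber 3 (total 20).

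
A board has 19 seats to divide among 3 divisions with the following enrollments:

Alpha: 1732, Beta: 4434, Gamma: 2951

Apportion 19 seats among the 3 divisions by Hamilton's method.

The standard divisor is 9117/19 ≈ 479.842.
Standard quotas: Alpha 3.610, Beta 9.241, Gamma 6.150.
Lower quotas: Alpha 3, Beta 9, Gamma 6 (sum 18, leaving 1 seat).
Remainders in descending order: Alpha 0.610, Beta 0.241, Gamma 0.150.
Largest remainder: Alpha receives the extra seat.

Alpha 4, Beta 9, Gamma 6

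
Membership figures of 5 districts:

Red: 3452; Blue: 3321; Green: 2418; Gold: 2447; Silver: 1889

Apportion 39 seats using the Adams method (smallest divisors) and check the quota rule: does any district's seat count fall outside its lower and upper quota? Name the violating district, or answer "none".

Standard quotas: Red 9.953, Blue 9.575, Green 6.971, Gold 7.055, Silver 5.446.
Adams allocation: Red 10, Blue 9, Green 7, Gold 7, Silver 6.
Every allocation lies between the lower and upper quota.

none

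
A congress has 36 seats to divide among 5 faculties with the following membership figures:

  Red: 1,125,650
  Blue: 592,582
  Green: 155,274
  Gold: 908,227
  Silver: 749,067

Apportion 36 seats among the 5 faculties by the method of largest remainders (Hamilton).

Total 3530800; standard divisor 3530800/36 ≈ 98077.778.
Standard quotas: Red 11.4771, Blue 6.0420, Green 1.5832, Gold 9.2603, Silver 7.6375.
Lower quotas: Red 11, Blue 6, Green 1, Gold 9, Silver 7 (sum 34, leaving 2 seats).
Remainders in descending order: Silver 0.6375, Green 0.5832, Red 0.4771, Gold 0.2603, Blue 0.0420.
The surplus seats go to Silver, Green.

Red 11; Blue 6; Green 2; Gold 9; Silver 8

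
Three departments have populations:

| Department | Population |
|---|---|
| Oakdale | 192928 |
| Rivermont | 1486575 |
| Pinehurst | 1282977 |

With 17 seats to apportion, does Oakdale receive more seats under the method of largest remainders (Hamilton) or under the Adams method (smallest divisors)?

Hamilton: Oakdale 1, Rivermont 9, Pinehurst 7.
Adams: Oakdale 2, Rivermont 8, Pinehurst 7.
Oakdale gets 1 under Hamilton and 2 under Adams.

Adams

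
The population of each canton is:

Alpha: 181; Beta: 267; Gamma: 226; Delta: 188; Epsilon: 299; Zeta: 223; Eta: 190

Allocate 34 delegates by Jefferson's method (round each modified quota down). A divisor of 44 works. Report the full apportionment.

With modified divisor 44: modified quotas Alpha 4.114, Beta 6.068, Gamma 5.136, Delta 4.273, Epsilon 6.795, Zeta 5.068, Eta 4.318.
Rounding down: Alpha 4, Beta 6, Gamma 5, Delta 4, Epsilon 6, Zeta 5, Eta 4 (total 34).

Alpha 4; Beta 6; Gamma 5; Delta 4; Epsilon 6; Zeta 5; Eta 4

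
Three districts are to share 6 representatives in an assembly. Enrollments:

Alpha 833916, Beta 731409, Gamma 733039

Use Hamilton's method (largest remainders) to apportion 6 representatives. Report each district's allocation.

The standard divisor is 2298364/6 ≈ 383060.667.
Standard quotas: Alpha 2.1770, Beta 1.9094, Gamma 1.9136.
Lower quotas: Alpha 2, Beta 1, Gamma 1 (sum 4, leaving 2 seats).
Remainders in descending order: Gamma 0.9136, Beta 0.9094, Alpha 0.1770.
Largest remainders: Gamma, Beta receive the extra seats.

Alpha 2, Beta 2, Gamma 2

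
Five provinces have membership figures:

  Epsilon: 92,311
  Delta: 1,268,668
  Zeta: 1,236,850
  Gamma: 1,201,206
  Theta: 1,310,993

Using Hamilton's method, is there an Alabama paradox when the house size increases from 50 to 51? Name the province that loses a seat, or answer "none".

At 50 seats: Epsilon 1, Delta 12, Zeta 12, Gamma 12, Theta 13.
At 51 seats: Epsilon 1, Delta 13, Zeta 12, Gamma 12, Theta 13.
No province's allocation decreased.

none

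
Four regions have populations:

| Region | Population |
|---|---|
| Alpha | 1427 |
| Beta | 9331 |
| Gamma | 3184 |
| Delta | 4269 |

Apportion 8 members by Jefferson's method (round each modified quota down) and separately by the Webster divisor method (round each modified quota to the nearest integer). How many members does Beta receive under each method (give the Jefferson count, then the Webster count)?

5 and 4

Jefferson: Alpha 0, Beta 5, Gamma 1, Delta 2.
Webster: Alpha 1, Beta 4, Gamma 1, Delta 2.
Beta gets 5 under Jefferson and 4 under Webster.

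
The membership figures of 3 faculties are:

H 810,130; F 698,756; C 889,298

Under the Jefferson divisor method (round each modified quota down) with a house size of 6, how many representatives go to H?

Standard divisor 2398184/6 ≈ 399697.333; standard quotas: H 2.027, F 1.748, C 2.225.
Rounding down gives 2, 1, 2 = 5 seats, so the divisor must be adjusted.
With modified divisor 322900: modified quotas H 2.509, F 2.164, C 2.754.
Rounding down: H 2, F 2, C 2 (total 6).
H receives 2.

2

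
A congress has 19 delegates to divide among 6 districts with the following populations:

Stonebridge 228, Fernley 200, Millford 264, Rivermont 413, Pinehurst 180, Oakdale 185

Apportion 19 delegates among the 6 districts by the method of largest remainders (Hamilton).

Total 1470; standard divisor 1470/19 ≈ 77.368.
Standard quotas: Stonebridge 2.947, Fernley 2.585, Millford 3.412, Rivermont 5.338, Pinehurst 2.327, Oakdale 2.391.
Lower quotas: Stonebridge 2, Fernley 2, Millford 3, Rivermont 5, Pinehurst 2, Oakdale 2 (sum 16, leaving 3 seats).
Remainders in descending order: Stonebridge 0.947, Fernley 0.585, Millford 0.412, Oakdale 0.391, Rivermont 0.338, Pinehurst 0.327.
The surplus seats go to Stonebridge, Fernley, Millford.

Stonebridge 3; Fernley 3; Millford 4; Rivermont 5; Pinehurst 2; Oakdale 2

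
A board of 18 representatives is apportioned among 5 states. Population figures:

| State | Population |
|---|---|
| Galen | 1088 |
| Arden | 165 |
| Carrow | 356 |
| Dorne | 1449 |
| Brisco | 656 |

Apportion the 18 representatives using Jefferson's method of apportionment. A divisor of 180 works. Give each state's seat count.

Galen: 6; Arden: 0; Carrow: 1; Dorne: 8; Brisco: 3

With modified divisor 180: modified quotas Galen 6.044, Arden 0.917, Carrow 1.978, Dorne 8.050, Brisco 3.644.
Rounding down: Galen 6, Arden 0, Carrow 1, Dorne 8, Brisco 3 (total 18).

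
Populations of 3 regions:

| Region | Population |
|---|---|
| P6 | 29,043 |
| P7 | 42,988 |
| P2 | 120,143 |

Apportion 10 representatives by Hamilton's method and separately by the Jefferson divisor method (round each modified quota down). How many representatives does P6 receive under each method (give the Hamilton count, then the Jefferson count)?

2 and 1

Hamilton: P6 2, P7 2, P2 6.
Jefferson: P6 1, P7 2, P2 7.
P6 gets 2 under Hamilton and 1 under Jefferson.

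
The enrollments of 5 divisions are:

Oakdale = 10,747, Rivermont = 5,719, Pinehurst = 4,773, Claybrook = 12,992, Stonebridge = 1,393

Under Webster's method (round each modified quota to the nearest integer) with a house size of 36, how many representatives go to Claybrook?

13

Standard divisor 35624/36 ≈ 989.556; standard quotas: Oakdale 10.860, Rivermont 5.779, Pinehurst 4.823, Claybrook 13.129, Stonebridge 1.408.
Rounding to the nearest integer gives Oakdale 11, Rivermont 6, Pinehurst 5, Claybrook 13, Stonebridge 1 — total 36, matching the house size, so no adjustment is needed.
Claybrook receives 13.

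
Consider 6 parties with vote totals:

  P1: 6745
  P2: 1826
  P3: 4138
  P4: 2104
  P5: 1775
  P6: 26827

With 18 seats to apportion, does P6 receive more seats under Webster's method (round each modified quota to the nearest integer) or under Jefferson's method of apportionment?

Jefferson

Webster: P1 3, P2 1, P3 2, P4 1, P5 1, P6 10.
Jefferson: P1 3, P2 0, P3 2, P4 1, P5 0, P6 12.
P6 gets 10 under Webster and 12 under Jefferson.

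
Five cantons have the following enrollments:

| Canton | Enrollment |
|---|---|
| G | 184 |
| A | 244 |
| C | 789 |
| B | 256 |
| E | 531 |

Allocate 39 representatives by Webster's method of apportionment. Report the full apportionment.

Standard divisor 2004/39 ≈ 51.385; standard quotas: G 3.581, A 4.749, C 15.355, B 4.982, E 10.334.
Rounding to the nearest integer gives G 4, A 5, C 15, B 5, E 10 — total 39, matching the house size, so no adjustment is needed.

G: 4, A: 5, C: 15, B: 5, E: 10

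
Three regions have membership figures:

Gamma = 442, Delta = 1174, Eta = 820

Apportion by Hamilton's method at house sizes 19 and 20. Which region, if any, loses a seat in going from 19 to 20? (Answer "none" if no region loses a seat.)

At 19 seats: Gamma 4, Delta 9, Eta 6.
At 20 seats: Gamma 3, Delta 10, Eta 7.
Gamma drops from 4 to 3.

Gamma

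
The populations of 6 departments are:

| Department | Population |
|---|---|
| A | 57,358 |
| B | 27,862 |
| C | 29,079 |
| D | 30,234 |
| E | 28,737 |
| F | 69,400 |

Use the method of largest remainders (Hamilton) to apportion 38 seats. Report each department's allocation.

A 9, B 4, C 5, D 5, E 4, F 11

Standard divisor: 242670 ÷ 38 ≈ 6386.053.
Standard quotas: A 8.9818, B 4.3629, C 4.5535, D 4.7344, E 4.5000, F 10.8674.
Lower quotas: A 8, B 4, C 4, D 4, E 4, F 10 (sum 34, leaving 4 seats).
Remainders in descending order: A 0.9818, F 0.8674, D 0.7344, C 0.5535, E 0.5000, B 0.3629.
The surplus seats go to A, F, D, C.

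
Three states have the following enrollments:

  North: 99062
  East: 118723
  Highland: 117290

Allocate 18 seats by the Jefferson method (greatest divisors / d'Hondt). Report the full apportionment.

Standard divisor 335075/18 ≈ 18615.278; standard quotas: North 5.322, East 6.378, Highland 6.301.
Rounding down gives 5, 6, 6 = 17 seats, so the divisor must be adjusted.
With modified divisor 16900: modified quotas North 5.862, East 7.025, Highland 6.940.
Rounding down: North 5, East 7, Highland 6 (total 18).

North=5, East=7, Highland=6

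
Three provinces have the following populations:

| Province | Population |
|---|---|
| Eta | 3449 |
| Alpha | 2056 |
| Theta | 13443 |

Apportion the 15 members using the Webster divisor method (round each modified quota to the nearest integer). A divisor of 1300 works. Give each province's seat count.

With modified divisor 1300: modified quotas Eta 2.653, Alpha 1.582, Theta 10.341.
Rounding to the nearest integer: Eta 3, Alpha 2, Theta 10 (total 15).

Eta: 3, Alpha: 2, Theta: 10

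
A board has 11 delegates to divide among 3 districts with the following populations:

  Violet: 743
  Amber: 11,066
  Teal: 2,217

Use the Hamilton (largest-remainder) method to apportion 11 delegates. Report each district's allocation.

Total 14026; standard divisor 14026/11 ≈ 1275.091.
Standard quotas: Violet 0.5827, Amber 8.6786, Teal 1.7387.
Lower quotas: Violet 0, Amber 8, Teal 1 (sum 9, leaving 2 seats).
Remainders in descending order: Teal 0.7387, Amber 0.6786, Violet 0.5827.
Largest remainders: Teal, Amber receive the extra seats.

Violet 0, Amber 9, Teal 2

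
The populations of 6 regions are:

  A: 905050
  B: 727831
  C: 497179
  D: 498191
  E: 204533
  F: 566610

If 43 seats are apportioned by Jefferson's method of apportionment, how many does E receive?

Standard divisor 3399394/43 ≈ 79055.674; standard quotas: A 11.448, B 9.207, C 6.289, D 6.302, E 2.587, F 7.167.
Rounding down gives 11, 9, 6, 6, 2, 7 = 41 seats, so the divisor must be adjusted.
With modified divisor 72000: modified quotas A 12.570, B 10.109, C 6.905, D 6.919, E 2.841, F 7.870.
Rounding down: A 12, B 10, C 6, D 6, E 2, F 7 (total 43).
E receives 2.

2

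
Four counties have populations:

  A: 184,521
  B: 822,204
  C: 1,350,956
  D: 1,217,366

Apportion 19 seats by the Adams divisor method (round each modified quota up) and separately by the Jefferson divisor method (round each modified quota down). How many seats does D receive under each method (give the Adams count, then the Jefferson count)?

Adams: A 1, B 5, C 7, D 6.
Jefferson: A 1, B 4, C 7, D 7.
D gets 6 under Adams and 7 under Jefferson.

6 and 7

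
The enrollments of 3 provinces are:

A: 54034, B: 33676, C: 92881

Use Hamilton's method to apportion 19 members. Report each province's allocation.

A 6; B 3; C 10

The standard divisor is 180591/19 ≈ 9504.789.
Standard quotas: A 5.6849, B 3.5431, C 9.7720.
Lower quotas: A 5, B 3, C 9 (sum 17, leaving 2 seats).
Remainders in descending order: C 0.7720, A 0.6849, B 0.5431.
Largest remainders: C, A receive the extra seats.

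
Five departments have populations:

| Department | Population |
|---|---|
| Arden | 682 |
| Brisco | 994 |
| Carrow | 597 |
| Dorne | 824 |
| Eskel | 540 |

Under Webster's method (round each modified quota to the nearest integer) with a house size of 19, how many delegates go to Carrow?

Standard divisor 3637/19 ≈ 191.421; standard quotas: Arden 3.563, Brisco 5.193, Carrow 3.119, Dorne 4.305, Eskel 2.821.
Rounding to the nearest integer gives Arden 4, Brisco 5, Carrow 3, Dorne 4, Eskel 3 — total 19, matching the house size, so no adjustment is needed.
Carrow receives 3.

3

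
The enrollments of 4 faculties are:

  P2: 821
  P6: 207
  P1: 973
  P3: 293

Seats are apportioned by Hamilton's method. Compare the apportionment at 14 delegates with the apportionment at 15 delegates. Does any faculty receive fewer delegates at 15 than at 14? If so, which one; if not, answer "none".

none

At 14 seats: P2 5, P6 1, P1 6, P3 2.
At 15 seats: P2 6, P6 1, P1 6, P3 2.
No faculty's allocation decreased.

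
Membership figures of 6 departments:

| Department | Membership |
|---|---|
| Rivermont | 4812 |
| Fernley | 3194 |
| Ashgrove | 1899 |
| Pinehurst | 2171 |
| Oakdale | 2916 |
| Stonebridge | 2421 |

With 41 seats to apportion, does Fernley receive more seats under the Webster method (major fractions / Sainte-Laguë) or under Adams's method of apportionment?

Webster

Webster: Rivermont 11, Fernley 8, Ashgrove 4, Pinehurst 5, Oakdale 7, Stonebridge 6.
Adams: Rivermont 11, Fernley 7, Ashgrove 5, Pinehurst 5, Oakdale 7, Stonebridge 6.
Fernley gets 8 under Webster and 7 under Adams.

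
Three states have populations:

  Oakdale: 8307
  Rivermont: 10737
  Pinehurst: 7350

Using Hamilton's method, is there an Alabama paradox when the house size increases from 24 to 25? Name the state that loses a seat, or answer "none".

none

At 24 seats: Oakdale 7, Rivermont 10, Pinehurst 7.
At 25 seats: Oakdale 8, Rivermont 10, Pinehurst 7.
No state's allocation decreased.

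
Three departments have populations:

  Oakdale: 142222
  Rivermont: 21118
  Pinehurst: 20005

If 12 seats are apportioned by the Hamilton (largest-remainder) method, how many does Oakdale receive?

9

The standard divisor is 183345/12 ≈ 15278.75.
Standard quotas: Oakdale 9.3085, Rivermont 1.3822, Pinehurst 1.3093.
Lower quotas: Oakdale 9, Rivermont 1, Pinehurst 1 (sum 11, leaving 1 seat).
Remainders in descending order: Rivermont 0.3822, Pinehurst 0.3093, Oakdale 0.3085.
Largest remainder: Rivermont receives the extra seat.
Oakdale receives 9.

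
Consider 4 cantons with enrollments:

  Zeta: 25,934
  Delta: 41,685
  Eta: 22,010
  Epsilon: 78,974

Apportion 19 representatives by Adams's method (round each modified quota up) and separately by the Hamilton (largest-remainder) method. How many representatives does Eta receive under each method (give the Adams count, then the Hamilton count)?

3 and 2

Adams: Zeta 3, Delta 5, Eta 3, Epsilon 8.
Hamilton: Zeta 3, Delta 5, Eta 2, Epsilon 9.
Eta gets 3 under Adams and 2 under Hamilton.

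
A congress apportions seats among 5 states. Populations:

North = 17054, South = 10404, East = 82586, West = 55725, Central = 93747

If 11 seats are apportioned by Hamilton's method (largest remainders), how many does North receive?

Standard divisor: 259516 ÷ 11 ≈ 23592.364.
Standard quotas: North 0.7229, South 0.4410, East 3.5005, West 2.3620, Central 3.9736.
Lower quotas: North 0, South 0, East 3, West 2, Central 3 (sum 8, leaving 3 seats).
Remainders in descending order: Central 0.9736, North 0.7229, East 0.5005, South 0.4410, West 0.3620.
The surplus seats go to Central, North, East.
North receives 1.

1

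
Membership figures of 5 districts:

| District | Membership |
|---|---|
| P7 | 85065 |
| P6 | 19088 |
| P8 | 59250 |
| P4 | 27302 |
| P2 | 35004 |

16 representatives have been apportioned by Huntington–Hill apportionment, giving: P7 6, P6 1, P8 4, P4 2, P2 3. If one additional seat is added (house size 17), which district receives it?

Priority for the next seat is population ÷ (√(s·(s+1))).
Priorities: P7 13125.814, P6 13497.254, P8 13248.703, P4 11145.995, P2 10104.784.
Highest priority: P6.

P6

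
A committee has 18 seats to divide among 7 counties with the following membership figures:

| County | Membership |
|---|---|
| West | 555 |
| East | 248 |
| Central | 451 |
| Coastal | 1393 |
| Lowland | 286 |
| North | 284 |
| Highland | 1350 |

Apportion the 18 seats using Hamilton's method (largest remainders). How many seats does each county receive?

West: 2; East: 1; Central: 2; Coastal: 6; Lowland: 1; North: 1; Highland: 5

The standard divisor is 4567/18 ≈ 253.722.
Standard quotas: West 2.187, East 0.977, Central 1.778, Coastal 5.490, Lowland 1.127, North 1.119, Highland 5.321.
Lower quotas: West 2, East 0, Central 1, Coastal 5, Lowland 1, North 1, Highland 5 (sum 15, leaving 3 seats).
Remainders in descending order: East 0.977, Central 0.778, Coastal 0.490, Highland 0.321, West 0.187, Lowland 0.127, North 0.119.
The surplus seats go to East, Central, Coastal.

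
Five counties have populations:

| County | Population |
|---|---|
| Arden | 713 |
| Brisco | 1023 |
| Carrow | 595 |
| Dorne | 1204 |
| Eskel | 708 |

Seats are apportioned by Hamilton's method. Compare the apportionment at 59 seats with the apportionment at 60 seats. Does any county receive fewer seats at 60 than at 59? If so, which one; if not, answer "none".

At 59 seats: Arden 10, Brisco 14, Carrow 8, Dorne 17, Eskel 10.
At 60 seats: Arden 10, Brisco 15, Carrow 8, Dorne 17, Eskel 10.
No county's allocation decreased.

none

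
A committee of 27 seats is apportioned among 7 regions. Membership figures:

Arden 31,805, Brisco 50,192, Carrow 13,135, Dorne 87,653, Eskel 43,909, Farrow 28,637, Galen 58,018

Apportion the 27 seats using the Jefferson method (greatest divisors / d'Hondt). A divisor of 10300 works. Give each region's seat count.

Arden 3, Brisco 4, Carrow 1, Dorne 8, Eskel 4, Farrow 2, Galen 5

With modified divisor 10300: modified quotas Arden 3.088, Brisco 4.873, Carrow 1.275, Dorne 8.510, Eskel 4.263, Farrow 2.780, Galen 5.633.
Rounding down: Arden 3, Brisco 4, Carrow 1, Dorne 8, Eskel 4, Farrow 2, Galen 5 (total 27).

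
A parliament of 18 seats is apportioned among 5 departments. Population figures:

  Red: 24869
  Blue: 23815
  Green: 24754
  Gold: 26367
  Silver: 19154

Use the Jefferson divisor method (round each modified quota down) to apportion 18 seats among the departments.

Standard divisor 118959/18 ≈ 6608.833; standard quotas: Red 3.763, Blue 3.604, Green 3.746, Gold 3.990, Silver 2.898.
Rounding down gives 3, 3, 3, 3, 2 = 14 seats, so the divisor must be adjusted.
With modified divisor 6100: modified quotas Red 4.077, Blue 3.904, Green 4.058, Gold 4.322, Silver 3.140.
Rounding down: Red 4, Blue 3, Green 4, Gold 4, Silver 3 (total 18).

Red=4, Blue=3, Green=4, Gold=4, Silver=3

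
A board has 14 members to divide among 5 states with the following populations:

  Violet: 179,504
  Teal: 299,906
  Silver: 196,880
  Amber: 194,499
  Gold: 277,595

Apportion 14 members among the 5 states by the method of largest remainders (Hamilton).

Violet: 2; Teal: 4; Silver: 3; Amber: 2; Gold: 3

The standard divisor is 1148384/14 ≈ 82027.429.
Standard quotas: Violet 2.1883, Teal 3.6562, Silver 2.4002, Amber 2.3711, Gold 3.3842.
Lower quotas: Violet 2, Teal 3, Silver 2, Amber 2, Gold 3 (sum 12, leaving 2 seats).
Remainders in descending order: Teal 0.6562, Silver 0.4002, Gold 0.3842, Amber 0.3711, Violet 0.1883.
The surplus seats go to Teal, Silver.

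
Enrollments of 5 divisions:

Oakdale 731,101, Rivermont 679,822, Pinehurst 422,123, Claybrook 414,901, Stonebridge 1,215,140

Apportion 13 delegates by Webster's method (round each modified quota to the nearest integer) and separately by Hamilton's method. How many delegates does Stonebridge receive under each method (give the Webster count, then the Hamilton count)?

Webster: Oakdale 3, Rivermont 2, Pinehurst 2, Claybrook 2, Stonebridge 4.
Hamilton: Oakdale 3, Rivermont 2, Pinehurst 2, Claybrook 1, Stonebridge 5.
Stonebridge gets 4 under Webster and 5 under Hamilton.

4 and 5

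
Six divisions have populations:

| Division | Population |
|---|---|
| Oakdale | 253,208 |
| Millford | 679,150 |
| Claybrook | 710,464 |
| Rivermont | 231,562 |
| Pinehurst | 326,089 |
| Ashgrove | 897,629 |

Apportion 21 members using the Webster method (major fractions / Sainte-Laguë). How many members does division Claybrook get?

Standard divisor 3098102/21 ≈ 147528.667; standard quotas: Oakdale 1.716, Millford 4.604, Claybrook 4.816, Rivermont 1.570, Pinehurst 2.210, Ashgrove 6.084.
Rounding to the nearest integer gives 2, 5, 5, 2, 2, 6 = 22 seats, so the divisor must be adjusted.
With modified divisor 151958: modified quotas Oakdale 1.666, Millford 4.469, Claybrook 4.675, Rivermont 1.524, Pinehurst 2.146, Ashgrove 5.907.
Rounding to the nearest integer: Oakdale 2, Millford 4, Claybrook 5, Rivermont 2, Pinehurst 2, Ashgrove 6 (total 21).
Claybrook receives 5.

5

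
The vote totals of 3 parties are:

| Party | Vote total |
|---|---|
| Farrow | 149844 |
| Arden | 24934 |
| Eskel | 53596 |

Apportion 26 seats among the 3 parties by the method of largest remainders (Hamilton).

Farrow 17, Arden 3, Eskel 6

The standard divisor is 228374/26 ≈ 8783.615.
Standard quotas: Farrow 17.0595, Arden 2.8387, Eskel 6.1018.
Lower quotas: Farrow 17, Arden 2, Eskel 6 (sum 25, leaving 1 seat).
Remainders in descending order: Arden 0.8387, Eskel 0.1018, Farrow 0.0595.
Largest remainder: Arden receives the extra seat.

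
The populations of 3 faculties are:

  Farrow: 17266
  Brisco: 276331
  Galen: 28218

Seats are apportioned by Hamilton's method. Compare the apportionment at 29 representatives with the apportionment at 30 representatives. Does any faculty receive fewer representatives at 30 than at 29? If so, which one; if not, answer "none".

Farrow

At 29 seats: Farrow 2, Brisco 25, Galen 2.
At 30 seats: Farrow 1, Brisco 26, Galen 3.
Farrow drops from 2 to 1.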